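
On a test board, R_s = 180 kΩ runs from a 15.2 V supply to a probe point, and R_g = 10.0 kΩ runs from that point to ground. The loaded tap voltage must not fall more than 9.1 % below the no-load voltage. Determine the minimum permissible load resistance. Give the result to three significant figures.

R_L(min) ≈ 94.6 kΩ

Output resistance R_th = R_s‖R_g = (180 × 10.0)/190.0 = 9.474 kΩ.
The fractional drop is R_th/(R_th + R_L); requiring this ≤ 0.0910 gives R_L ≥ R_th(1/0.0910 − 1) = 9.474 × 9.989 = 94.6 kΩ.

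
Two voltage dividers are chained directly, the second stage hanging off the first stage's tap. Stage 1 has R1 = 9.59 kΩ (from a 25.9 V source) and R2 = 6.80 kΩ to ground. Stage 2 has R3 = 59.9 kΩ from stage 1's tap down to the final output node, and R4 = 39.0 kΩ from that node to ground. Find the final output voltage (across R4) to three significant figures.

Stage 2 presents R3+R4 = 98.90 kΩ as a load on stage 1's tap.
Stage 1's lower leg becomes R2‖(R3+R4) = 6.363 kΩ, so V_mid = 25.9 × 6.363/15.95 = 10.33 V.
Stage 2 is itself unloaded: V_out = V_mid × R4/(R3+R4) = 10.33 × 39.0/98.90 = 4.07 V.

V_out ≈ 4.07 V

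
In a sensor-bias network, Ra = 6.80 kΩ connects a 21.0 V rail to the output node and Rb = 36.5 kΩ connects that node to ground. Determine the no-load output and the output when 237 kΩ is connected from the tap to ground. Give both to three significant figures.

Unloaded: 17.7 V; loaded: 17.3 V

Open-circuit: V = 21.0 × 36.5/(6.80 + 36.5) = 17.7 V.
With the load, Rb becomes Rb‖R_L = 31.63 kΩ, so V = 21.0 × 31.63/38.43 = 17.3 V.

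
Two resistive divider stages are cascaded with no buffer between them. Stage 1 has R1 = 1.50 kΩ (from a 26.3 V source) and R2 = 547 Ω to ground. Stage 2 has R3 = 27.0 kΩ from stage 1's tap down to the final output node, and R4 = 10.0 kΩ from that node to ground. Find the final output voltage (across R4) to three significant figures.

V_out ≈ 1.88 V

Stage 2 presents R3+R4 = 37000 Ω as a load on stage 1's tap.
Stage 1's lower leg becomes R2‖(R3+R4) = 539.0 Ω, so V_mid = 26.3 × 539.0/2039 = 6.953 V.
Stage 2 is itself unloaded: V_out = V_mid × R4/(R3+R4) = 6.953 × 10000/37000 = 1.88 V.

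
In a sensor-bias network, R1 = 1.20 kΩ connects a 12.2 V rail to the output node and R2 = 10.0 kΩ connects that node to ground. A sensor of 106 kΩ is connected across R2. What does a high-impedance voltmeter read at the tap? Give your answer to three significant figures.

V_out ≈ 10.8 V

The load sits in parallel with R2: R2‖R_L = (10.0 × 106) / (10.0 + 106) = 9.138 kΩ.
V_out = 12.2 × 9.138 / (1.20 + 9.138) = 12.2 × 9.138/10.34 = 10.8 V.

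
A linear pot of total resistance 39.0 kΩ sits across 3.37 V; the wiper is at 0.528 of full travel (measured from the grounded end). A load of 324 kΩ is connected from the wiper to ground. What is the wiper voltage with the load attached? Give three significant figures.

V ≈ 1.73 V

The wiper splits the pot into (1−α)R = 18.41 kΩ above and αR = 20.59 kΩ below.
Lower section ‖ load = 19.36 kΩ.
V_wiper = 3.37 × 19.36/(18.41 + 19.36) = 1.73 V.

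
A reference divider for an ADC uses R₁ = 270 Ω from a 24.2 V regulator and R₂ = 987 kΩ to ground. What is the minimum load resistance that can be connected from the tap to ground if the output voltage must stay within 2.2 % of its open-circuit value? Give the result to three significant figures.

R_L(min) ≈ 12.0 kΩ

Output resistance R_th = R₁‖R₂ = (270 × 987000)/987300 = 269.9 Ω.
The fractional drop is R_th/(R_th + R_L); requiring this ≤ 0.0220 gives R_L ≥ R_th(1/0.0220 − 1) = 269.9 × 44.45 = 12.0 kΩ.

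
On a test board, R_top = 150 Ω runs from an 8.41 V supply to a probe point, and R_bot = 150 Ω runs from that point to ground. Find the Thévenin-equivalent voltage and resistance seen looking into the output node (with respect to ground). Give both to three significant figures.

V_th is the open-circuit tap voltage: 8.41 × 150/(150 + 150) = 4.21 V.
With the supply zeroed, R_top and R_bot appear in parallel from the tap: R_th = R_top‖R_bot = (150 × 150)/300.0 = 75.0 Ω.

V_th = 4.21 V, R_th = 75.0 Ω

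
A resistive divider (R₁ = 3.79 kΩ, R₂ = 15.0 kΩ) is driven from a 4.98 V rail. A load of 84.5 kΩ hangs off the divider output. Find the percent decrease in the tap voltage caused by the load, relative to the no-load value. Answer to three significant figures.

The divider's output (Thévenin) resistance is R₁‖R₂ = 3.026 kΩ.
Fractional drop under load = R_th/(R_th + R_L) = 3.026 / (3.026 + 84.5) = 0.03457.
So the output falls by 3.46 %.

3.46 %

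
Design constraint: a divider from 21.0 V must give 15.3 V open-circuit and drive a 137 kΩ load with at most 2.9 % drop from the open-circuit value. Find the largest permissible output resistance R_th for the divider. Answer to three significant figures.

R_th ≤ 4.09 kΩ

Loading drop = R_th/(R_th + R_L) ≤ 0.0290, so R_th ≤ R_L · ε/(1−ε) = 137 kΩ × 0.0290/0.9710 = 4.09 kΩ.
(Any R1, R2 with R2/(R1+R2) = 0.729 and R1‖R2 ≤ 4.09 kΩ will meet the spec.)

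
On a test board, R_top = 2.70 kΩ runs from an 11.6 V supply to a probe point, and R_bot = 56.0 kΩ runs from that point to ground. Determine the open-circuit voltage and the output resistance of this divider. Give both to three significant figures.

V_th is the open-circuit tap voltage: 11.6 × 56.0/(2.70 + 56.0) = 11.1 V.
With the supply zeroed, R_top and R_bot appear in parallel from the tap: R_th = R_top‖R_bot = (2.70 × 56.0)/58.70 = 2.58 kΩ.

V_th = 11.1 V, R_th = 2.58 kΩ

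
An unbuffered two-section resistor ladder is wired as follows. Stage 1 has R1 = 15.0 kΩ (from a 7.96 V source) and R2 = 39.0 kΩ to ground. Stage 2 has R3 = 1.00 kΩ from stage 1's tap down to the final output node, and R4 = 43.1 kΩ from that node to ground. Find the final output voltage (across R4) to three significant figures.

V_out ≈ 4.51 V

Stage 2 presents R3+R4 = 44.10 kΩ as a load on stage 1's tap.
Stage 1's lower leg becomes R2‖(R3+R4) = 20.70 kΩ, so V_mid = 7.96 × 20.70/35.70 = 4.615 V.
Stage 2 is itself unloaded: V_out = V_mid × R4/(R3+R4) = 4.615 × 43.1/44.10 = 4.51 V.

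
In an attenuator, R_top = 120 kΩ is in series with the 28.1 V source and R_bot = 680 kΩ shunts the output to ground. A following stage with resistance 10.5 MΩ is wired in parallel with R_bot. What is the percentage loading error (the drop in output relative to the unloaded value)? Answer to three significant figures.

0.962 %

The divider's output (Thévenin) resistance is R_top‖R_bot = 102.0 kΩ.
Fractional drop under load = R_th/(R_th + R_L) = 102.0 / (102.0 + 10500) = 0.009621.
So the output falls by 0.962 %.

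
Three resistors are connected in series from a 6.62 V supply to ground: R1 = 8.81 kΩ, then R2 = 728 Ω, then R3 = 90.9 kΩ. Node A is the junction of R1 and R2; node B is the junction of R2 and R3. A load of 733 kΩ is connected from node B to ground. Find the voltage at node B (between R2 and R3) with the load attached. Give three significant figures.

At node B, R3 is in parallel with the load: R3‖R_L = 80870 Ω.
Below node A the resistance is R2 + (R3‖R_L) = 81600 Ω, so V_A = 6.62 × 81600/90410 = 5.975 V.
Then V_B = V_A × (R3‖R_L)/(R2 + R3‖R_L) = 5.975 × 80870/81600 = 5.92 V.

V ≈ 5.92 V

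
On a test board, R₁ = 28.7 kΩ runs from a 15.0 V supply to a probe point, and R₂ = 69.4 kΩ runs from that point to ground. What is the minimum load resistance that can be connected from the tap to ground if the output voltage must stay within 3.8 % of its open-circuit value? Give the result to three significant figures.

Output resistance R_th = R₁‖R₂ = (28.7 × 69.4)/98.10 = 20.30 kΩ.
The fractional drop is R_th/(R_th + R_L); requiring this ≤ 0.0380 gives R_L ≥ R_th(1/0.0380 − 1) = 20.30 × 25.32 = 514 kΩ.

R_L(min) ≈ 514 kΩ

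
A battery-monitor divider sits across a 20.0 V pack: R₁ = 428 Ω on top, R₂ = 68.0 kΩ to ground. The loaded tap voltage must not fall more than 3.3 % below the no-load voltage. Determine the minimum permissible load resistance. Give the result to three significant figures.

Output resistance R_th = R₁‖R₂ = (428 × 68000)/68430 = 425.3 Ω.
The fractional drop is R_th/(R_th + R_L); requiring this ≤ 0.0330 gives R_L ≥ R_th(1/0.0330 − 1) = 425.3 × 29.30 = 12.5 kΩ.

R_L(min) ≈ 12.5 kΩ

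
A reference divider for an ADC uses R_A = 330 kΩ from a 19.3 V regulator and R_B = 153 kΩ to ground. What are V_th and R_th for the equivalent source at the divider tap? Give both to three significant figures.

V_th is the open-circuit tap voltage: 19.3 × 153/(330 + 153) = 6.11 V.
With the supply zeroed, R_A and R_B appear in parallel from the tap: R_th = R_A‖R_B = (330 × 153)/483.0 = 105 kΩ.

V_th = 6.11 V, R_th = 105 kΩ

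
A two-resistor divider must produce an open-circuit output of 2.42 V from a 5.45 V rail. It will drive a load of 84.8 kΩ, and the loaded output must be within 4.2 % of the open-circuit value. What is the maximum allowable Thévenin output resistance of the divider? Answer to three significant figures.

Loading drop = R_th/(R_th + R_L) ≤ 0.0420, so R_th ≤ R_L · ε/(1−ε) = 84.8 kΩ × 0.0420/0.9580 = 3.72 kΩ.

R_th ≤ 3.72 kΩ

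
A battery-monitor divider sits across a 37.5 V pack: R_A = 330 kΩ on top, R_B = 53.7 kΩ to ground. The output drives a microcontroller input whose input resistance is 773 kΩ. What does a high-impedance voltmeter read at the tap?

The load sits in parallel with R_B: R_B‖R_L = (53.7 × 773) / (53.7 + 773) = 50.21 kΩ.
V_out = 37.5 × 50.21 / (330 + 50.21) = 37.5 × 50.21/380.2 = 4.95 V.
(Unloaded it would have been 5.25 V.)

V_out ≈ 4.95 V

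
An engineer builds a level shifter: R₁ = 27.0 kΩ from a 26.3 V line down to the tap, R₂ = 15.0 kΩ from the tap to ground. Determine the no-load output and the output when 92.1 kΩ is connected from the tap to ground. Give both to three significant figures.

Open-circuit: V = 26.3 × 15.0/(27.0 + 15.0) = 9.39 V.
With the load, R₂ becomes R₂‖R_L = 12.90 kΩ, so V = 26.3 × 12.90/39.90 = 8.50 V.

Unloaded: 9.39 V; loaded: 8.50 V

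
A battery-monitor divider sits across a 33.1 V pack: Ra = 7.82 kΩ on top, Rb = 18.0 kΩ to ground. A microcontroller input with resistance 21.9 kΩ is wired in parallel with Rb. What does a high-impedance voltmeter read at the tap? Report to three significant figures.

The load sits in parallel with Rb: Rb‖R_L = (18.0 × 21.9) / (18.0 + 21.9) = 9.880 kΩ.
V_out = 33.1 × 9.880 / (7.82 + 9.880) = 33.1 × 9.880/17.70 = 18.5 V.
(Unloaded it would have been 23.1 V.)

V_out ≈ 18.5 V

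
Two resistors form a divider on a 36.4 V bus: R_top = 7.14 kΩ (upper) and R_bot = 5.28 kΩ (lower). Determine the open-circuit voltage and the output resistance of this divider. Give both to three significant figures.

V_th = 15.5 V, R_th = 3.04 kΩ

V_th is the open-circuit tap voltage: 36.4 × 5.28/(7.14 + 5.28) = 15.5 V.
With the supply zeroed, R_top and R_bot appear in parallel from the tap: R_th = R_top‖R_bot = (7.14 × 5.28)/12.42 = 3.04 kΩ.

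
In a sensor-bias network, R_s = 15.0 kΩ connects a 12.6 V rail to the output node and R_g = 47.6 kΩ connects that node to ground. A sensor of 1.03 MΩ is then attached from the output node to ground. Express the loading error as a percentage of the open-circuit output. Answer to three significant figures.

1.10 %

The divider's output (Thévenin) resistance is R_s‖R_g = 11.41 kΩ.
Fractional drop under load = R_th/(R_th + R_L) = 11.41 / (11.41 + 1030) = 0.01095.
So the output falls by 1.10 %.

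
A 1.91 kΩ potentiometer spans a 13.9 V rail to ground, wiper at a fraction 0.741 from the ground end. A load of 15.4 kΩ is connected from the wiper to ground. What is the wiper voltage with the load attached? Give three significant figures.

The wiper splits the pot into (1−α)R = 494.7 Ω above and αR = 1415 Ω below.
Lower section ‖ load = 1296 Ω.
V_wiper = 13.9 × 1296/(494.7 + 1296) = 10.1 V.

V ≈ 10.1 V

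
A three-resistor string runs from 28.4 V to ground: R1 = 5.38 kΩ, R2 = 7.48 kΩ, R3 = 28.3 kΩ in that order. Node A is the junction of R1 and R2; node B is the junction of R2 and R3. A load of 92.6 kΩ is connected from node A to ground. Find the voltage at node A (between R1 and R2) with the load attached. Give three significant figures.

V ≈ 23.5 V

Below node A the series string R2+R3 = 35.78 kΩ sits in parallel with the 92.6 kΩ load: 25.81 kΩ.
V_A = 28.4 × 25.81/(5.38 + 25.81) = 23.5 V.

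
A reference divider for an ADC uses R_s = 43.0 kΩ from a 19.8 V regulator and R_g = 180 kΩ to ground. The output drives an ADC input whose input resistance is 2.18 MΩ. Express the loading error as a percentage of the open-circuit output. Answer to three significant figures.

1.57 %

The divider's output (Thévenin) resistance is R_s‖R_g = 34.71 kΩ.
Fractional drop under load = R_th/(R_th + R_L) = 34.71 / (34.71 + 2180) = 0.01567.
So the output falls by 1.57 %.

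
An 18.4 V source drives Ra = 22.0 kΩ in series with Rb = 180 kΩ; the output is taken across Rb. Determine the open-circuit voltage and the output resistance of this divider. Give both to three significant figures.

V_th is the open-circuit tap voltage: 18.4 × 180/(22.0 + 180) = 16.4 V.
With the supply zeroed, Ra and Rb appear in parallel from the tap: R_th = Ra‖Rb = (22.0 × 180)/202.0 = 19.6 kΩ.

V_th = 16.4 V, R_th = 19.6 kΩ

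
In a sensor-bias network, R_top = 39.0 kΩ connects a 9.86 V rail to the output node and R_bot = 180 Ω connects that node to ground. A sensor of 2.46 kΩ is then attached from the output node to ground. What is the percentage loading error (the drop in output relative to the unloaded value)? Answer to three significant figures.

The divider's output (Thévenin) resistance is R_top‖R_bot = 179.2 Ω.
Fractional drop under load = R_th/(R_th + R_L) = 179.2 / (179.2 + 2460) = 0.06789.
So the output falls by 6.79 %.

6.79 %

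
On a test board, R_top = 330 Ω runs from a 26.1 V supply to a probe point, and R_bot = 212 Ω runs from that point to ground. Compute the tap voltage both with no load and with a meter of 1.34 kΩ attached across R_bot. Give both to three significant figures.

Unloaded: 10.2 V; loaded: 9.31 V

Open-circuit: V = 26.1 × 212/(330 + 212) = 10.2 V.
With the load, R_bot becomes R_bot‖R_L = 183.0 Ω, so V = 26.1 × 183.0/513.0 = 9.31 V.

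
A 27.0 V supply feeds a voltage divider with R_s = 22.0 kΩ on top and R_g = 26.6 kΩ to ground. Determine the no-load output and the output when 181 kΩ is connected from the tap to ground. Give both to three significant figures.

Unloaded: 14.8 V; loaded: 13.9 V

Open-circuit: V = 27.0 × 26.6/(22.0 + 26.6) = 14.8 V.
With the load, R_g becomes R_g‖R_L = 23.19 kΩ, so V = 27.0 × 23.19/45.19 = 13.9 V.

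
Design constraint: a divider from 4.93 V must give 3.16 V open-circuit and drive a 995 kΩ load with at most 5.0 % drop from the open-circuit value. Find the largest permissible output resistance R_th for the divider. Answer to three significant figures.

Loading drop = R_th/(R_th + R_L) ≤ 0.0500, so R_th ≤ R_L · ε/(1−ε) = 995 kΩ × 0.0500/0.9500 = 52.4 kΩ.

R_th ≤ 52.4 kΩ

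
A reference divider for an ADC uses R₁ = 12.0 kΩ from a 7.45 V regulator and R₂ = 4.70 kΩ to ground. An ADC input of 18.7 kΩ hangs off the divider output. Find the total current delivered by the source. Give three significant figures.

R₂‖R_L = 3.756 kΩ, so the source sees R₁ + R₂‖R_L = 15.76 kΩ.
I = 7.45 V / 15.76 kΩ = 0.473 mA.

I ≈ 0.473 mA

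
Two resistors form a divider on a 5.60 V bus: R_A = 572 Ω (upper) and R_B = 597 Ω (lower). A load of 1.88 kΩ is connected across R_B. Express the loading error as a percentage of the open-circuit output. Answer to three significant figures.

13.4 %

The divider's output (Thévenin) resistance is R_A‖R_B = 292.1 Ω.
Fractional drop under load = R_th/(R_th + R_L) = 292.1 / (292.1 + 1880) = 0.1345.
So the output falls by 13.4 %.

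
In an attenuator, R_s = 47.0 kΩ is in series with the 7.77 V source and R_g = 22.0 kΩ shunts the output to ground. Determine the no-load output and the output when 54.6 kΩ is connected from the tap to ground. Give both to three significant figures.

Open-circuit: V = 7.77 × 22.0/(47.0 + 22.0) = 2.48 V.
With the load, R_g becomes R_g‖R_L = 15.68 kΩ, so V = 7.77 × 15.68/62.68 = 1.94 V.

Unloaded: 2.48 V; loaded: 1.94 V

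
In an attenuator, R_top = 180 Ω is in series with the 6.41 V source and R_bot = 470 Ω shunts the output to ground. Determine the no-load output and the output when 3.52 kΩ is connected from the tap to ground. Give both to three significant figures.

Open-circuit: V = 6.41 × 470/(180 + 470) = 4.63 V.
With the load, R_bot becomes R_bot‖R_L = 414.6 Ω, so V = 6.41 × 414.6/594.6 = 4.47 V.

Unloaded: 4.63 V; loaded: 4.47 V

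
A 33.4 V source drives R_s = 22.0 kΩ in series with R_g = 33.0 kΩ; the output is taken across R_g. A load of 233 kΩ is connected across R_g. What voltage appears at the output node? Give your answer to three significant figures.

The load sits in parallel with R_g: R_g‖R_L = (33.0 × 233) / (33.0 + 233) = 28.91 kΩ.
V_out = 33.4 × 28.91 / (22.0 + 28.91) = 33.4 × 28.91/50.91 = 19.0 V.
(Unloaded it would have been 20.0 V.)

V_out ≈ 19.0 V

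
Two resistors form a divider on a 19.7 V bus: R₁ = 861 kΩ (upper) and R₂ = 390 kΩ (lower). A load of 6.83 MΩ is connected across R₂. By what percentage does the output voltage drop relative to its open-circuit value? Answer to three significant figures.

3.78 %

The divider's output (Thévenin) resistance is R₁‖R₂ = 268.4 kΩ.
Fractional drop under load = R_th/(R_th + R_L) = 268.4 / (268.4 + 6830) = 0.03781.
So the output falls by 3.78 %.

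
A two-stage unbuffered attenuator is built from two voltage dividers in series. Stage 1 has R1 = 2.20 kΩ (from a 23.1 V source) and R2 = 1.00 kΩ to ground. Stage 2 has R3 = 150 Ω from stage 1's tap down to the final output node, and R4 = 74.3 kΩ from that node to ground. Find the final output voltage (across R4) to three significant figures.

Stage 2 presents R3+R4 = 74450 Ω as a load on stage 1's tap.
Stage 1's lower leg becomes R2‖(R3+R4) = 986.7 Ω, so V_mid = 23.1 × 986.7/3187 = 7.153 V.
Stage 2 is itself unloaded: V_out = V_mid × R4/(R3+R4) = 7.153 × 74300/74450 = 7.14 V.

V_out ≈ 7.14 V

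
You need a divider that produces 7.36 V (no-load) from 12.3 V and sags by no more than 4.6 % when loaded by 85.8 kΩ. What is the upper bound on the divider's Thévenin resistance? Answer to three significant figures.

R_th ≤ 4.14 kΩ

Loading drop = R_th/(R_th + R_L) ≤ 0.0460, so R_th ≤ R_L · ε/(1−ε) = 85.8 kΩ × 0.0460/0.9540 = 4.14 kΩ.
(Any R1, R2 with R2/(R1+R2) = 0.598 and R1‖R2 ≤ 4.14 kΩ will meet the spec.)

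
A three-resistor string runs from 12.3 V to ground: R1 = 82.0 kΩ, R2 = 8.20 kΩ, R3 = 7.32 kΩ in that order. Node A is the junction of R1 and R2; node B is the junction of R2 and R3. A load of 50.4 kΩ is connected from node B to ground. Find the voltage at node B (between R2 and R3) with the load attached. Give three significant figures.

At node B, R3 is in parallel with the load: R3‖R_L = 6.392 kΩ.
Below node A the resistance is R2 + (R3‖R_L) = 14.59 kΩ, so V_A = 12.3 × 14.59/96.59 = 1.858 V.
Then V_B = V_A × (R3‖R_L)/(R2 + R3‖R_L) = 1.858 × 6.392/14.59 = 0.814 V.

V ≈ 0.814 V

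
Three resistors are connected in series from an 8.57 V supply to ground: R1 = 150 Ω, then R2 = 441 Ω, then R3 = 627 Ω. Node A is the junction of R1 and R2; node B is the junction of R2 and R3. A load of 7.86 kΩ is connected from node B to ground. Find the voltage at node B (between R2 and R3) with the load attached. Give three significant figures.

At node B, R3 is in parallel with the load: R3‖R_L = 580.7 Ω.
Below node A the resistance is R2 + (R3‖R_L) = 1022 Ω, so V_A = 8.57 × 1022/1172 = 7.473 V.
Then V_B = V_A × (R3‖R_L)/(R2 + R3‖R_L) = 7.473 × 580.7/1022 = 4.25 V.

V ≈ 4.25 V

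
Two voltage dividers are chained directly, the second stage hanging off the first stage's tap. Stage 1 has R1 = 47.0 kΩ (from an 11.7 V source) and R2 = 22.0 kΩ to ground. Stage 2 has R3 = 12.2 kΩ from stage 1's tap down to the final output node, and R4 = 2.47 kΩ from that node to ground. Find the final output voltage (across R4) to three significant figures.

V_out ≈ 0.311 V

Stage 2 presents R3+R4 = 14.67 kΩ as a load on stage 1's tap.
Stage 1's lower leg becomes R2‖(R3+R4) = 8.801 kΩ, so V_mid = 11.7 × 8.801/55.80 = 1.845 V.
Stage 2 is itself unloaded: V_out = V_mid × R4/(R3+R4) = 1.845 × 2.47/14.67 = 0.311 V.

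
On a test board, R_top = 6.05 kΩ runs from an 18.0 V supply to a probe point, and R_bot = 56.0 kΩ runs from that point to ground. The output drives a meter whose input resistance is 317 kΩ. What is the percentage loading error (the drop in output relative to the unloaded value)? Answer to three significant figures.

The divider's output (Thévenin) resistance is R_top‖R_bot = 5.460 kΩ.
Fractional drop under load = R_th/(R_th + R_L) = 5.460 / (5.460 + 317) = 0.01693.
So the output falls by 1.69 %.

1.69 %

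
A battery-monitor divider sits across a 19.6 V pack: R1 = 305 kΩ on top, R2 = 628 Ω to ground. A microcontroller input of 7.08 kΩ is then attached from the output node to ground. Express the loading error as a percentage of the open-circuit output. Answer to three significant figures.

8.13 %

The divider's output (Thévenin) resistance is R1‖R2 = 626.7 Ω.
Fractional drop under load = R_th/(R_th + R_L) = 626.7 / (626.7 + 7080) = 0.08132.
So the output falls by 8.13 %.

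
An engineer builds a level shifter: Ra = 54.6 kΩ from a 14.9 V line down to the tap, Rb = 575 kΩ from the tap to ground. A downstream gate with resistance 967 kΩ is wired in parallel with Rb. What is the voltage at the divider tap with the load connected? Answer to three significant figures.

V_out ≈ 12.9 V

The load sits in parallel with Rb: Rb‖R_L = (575 × 967) / (575 + 967) = 360.6 kΩ.
V_out = 14.9 × 360.6 / (54.6 + 360.6) = 14.9 × 360.6/415.2 = 12.9 V.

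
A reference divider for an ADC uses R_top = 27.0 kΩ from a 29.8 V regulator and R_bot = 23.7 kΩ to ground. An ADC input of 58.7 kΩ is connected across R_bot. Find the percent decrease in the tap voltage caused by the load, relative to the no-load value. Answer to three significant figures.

17.7 %

Unloaded V = 29.8 × 23.7/50.70 = 13.93 V.
Loaded: R_bot‖R_L = 16.88 kΩ, giving V = 29.8 × 16.88/43.88 = 11.47 V.
Drop = (13.93 − 11.47) / 13.93 = 17.7 %.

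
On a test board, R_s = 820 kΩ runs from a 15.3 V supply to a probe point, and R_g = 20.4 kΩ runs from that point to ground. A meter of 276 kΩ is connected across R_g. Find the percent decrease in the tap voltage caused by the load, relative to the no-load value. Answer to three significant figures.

6.73 %

The divider's output (Thévenin) resistance is R_s‖R_g = 19.90 kΩ.
Fractional drop under load = R_th/(R_th + R_L) = 19.90 / (19.90 + 276) = 0.06727.
So the output falls by 6.73 %.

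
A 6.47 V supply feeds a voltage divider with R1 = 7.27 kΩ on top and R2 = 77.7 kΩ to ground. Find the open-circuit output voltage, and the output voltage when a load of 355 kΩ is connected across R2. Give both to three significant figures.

Unloaded: 5.92 V; loaded: 5.81 V

Open-circuit: V = 6.47 × 77.7/(7.27 + 77.7) = 5.92 V.
With the load, R2 becomes R2‖R_L = 63.75 kΩ, so V = 6.47 × 63.75/71.02 = 5.81 V.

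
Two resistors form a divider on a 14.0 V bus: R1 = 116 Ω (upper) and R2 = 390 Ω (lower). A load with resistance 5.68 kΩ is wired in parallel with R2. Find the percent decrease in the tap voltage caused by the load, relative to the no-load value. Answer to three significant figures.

1.55 %

The divider's output (Thévenin) resistance is R1‖R2 = 89.41 Ω.
Fractional drop under load = R_th/(R_th + R_L) = 89.41 / (89.41 + 5680) = 0.01550.
So the output falls by 1.55 %.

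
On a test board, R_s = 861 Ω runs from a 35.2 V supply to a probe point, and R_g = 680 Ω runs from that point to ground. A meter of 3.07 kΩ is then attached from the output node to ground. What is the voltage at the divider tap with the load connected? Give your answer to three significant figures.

The load sits in parallel with R_g: R_g‖R_L = (680 × 3070) / (680 + 3070) = 556.7 Ω.
V_out = 35.2 × 556.7 / (861 + 556.7) = 35.2 × 556.7/1418 = 13.8 V.

V_out ≈ 13.8 V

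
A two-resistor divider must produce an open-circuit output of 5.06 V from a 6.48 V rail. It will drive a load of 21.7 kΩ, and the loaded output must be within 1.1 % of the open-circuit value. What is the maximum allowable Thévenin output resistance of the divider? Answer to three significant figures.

Loading drop = R_th/(R_th + R_L) ≤ 0.0110, so R_th ≤ R_L · ε/(1−ε) = 21.7 kΩ × 0.0110/0.9890 = 241 Ω.

R_th ≤ 241 Ω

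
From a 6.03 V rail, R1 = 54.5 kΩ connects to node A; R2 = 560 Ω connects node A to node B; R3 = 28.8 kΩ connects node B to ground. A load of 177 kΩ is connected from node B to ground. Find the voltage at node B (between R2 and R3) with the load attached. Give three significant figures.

V ≈ 1.87 V

At node B, R3 is in parallel with the load: R3‖R_L = 24770 Ω.
Below node A the resistance is R2 + (R3‖R_L) = 25330 Ω, so V_A = 6.03 × 25330/79830 = 1.913 V.
Then V_B = V_A × (R3‖R_L)/(R2 + R3‖R_L) = 1.913 × 24770/25330 = 1.87 V.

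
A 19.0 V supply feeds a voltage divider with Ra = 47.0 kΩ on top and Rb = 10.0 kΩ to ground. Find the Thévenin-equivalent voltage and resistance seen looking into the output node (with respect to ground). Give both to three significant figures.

V_th = 3.33 V, R_th = 8.25 kΩ

V_th is the open-circuit tap voltage: 19.0 × 10.0/(47.0 + 10.0) = 3.33 V.
With the supply zeroed, Ra and Rb appear in parallel from the tap: R_th = Ra‖Rb = (47.0 × 10.0)/57.00 = 8.25 kΩ.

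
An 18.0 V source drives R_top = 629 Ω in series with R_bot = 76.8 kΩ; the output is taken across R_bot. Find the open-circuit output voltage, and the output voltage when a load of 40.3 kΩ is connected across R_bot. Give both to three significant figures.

Unloaded: 17.9 V; loaded: 17.6 V

Open-circuit: V = 18.0 × 76800/(629 + 76800) = 17.9 V.
With the load, R_bot becomes R_bot‖R_L = 26430 Ω, so V = 18.0 × 26430/27060 = 17.6 V.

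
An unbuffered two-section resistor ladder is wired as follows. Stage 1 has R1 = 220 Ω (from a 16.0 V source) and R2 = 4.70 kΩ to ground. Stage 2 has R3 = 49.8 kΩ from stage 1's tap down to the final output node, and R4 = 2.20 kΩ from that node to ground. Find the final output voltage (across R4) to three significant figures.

V_out ≈ 0.644 V

Stage 2 presents R3+R4 = 52000 Ω as a load on stage 1's tap.
Stage 1's lower leg becomes R2‖(R3+R4) = 4310 Ω, so V_mid = 16.0 × 4310/4530 = 15.22 V.
Stage 2 is itself unloaded: V_out = V_mid × R4/(R3+R4) = 15.22 × 2200/52000 = 0.644 V.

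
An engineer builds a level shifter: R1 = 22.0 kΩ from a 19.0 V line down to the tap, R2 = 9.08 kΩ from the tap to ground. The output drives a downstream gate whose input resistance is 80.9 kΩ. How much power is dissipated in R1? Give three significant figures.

Total resistance from the source is R1 + (R2‖R_L) = 30.16 kΩ, so I = 19.0/30.16 kΩ = 0.6299 mA.
P = I²·R1 = (0.6299 mA)² × 22.0 kΩ = 8.73 mW.

P ≈ 8.73 mW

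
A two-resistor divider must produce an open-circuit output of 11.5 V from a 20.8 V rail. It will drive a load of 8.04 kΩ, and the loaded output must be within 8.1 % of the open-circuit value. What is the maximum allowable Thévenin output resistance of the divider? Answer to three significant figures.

R_th ≤ 709 Ω

Loading drop = R_th/(R_th + R_L) ≤ 0.0810, so R_th ≤ R_L · ε/(1−ε) = 8.04 kΩ × 0.0810/0.9190 = 709 Ω.
(Any R1, R2 with R2/(R1+R2) = 0.553 and R1‖R2 ≤ 709 Ω will meet the spec.)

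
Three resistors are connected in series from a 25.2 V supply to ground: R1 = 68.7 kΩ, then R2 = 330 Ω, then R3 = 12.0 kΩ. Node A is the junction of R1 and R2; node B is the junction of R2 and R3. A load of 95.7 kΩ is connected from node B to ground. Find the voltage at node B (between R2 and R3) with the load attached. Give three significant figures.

V ≈ 3.37 V

At node B, R3 is in parallel with the load: R3‖R_L = 10660 Ω.
Below node A the resistance is R2 + (R3‖R_L) = 10990 Ω, so V_A = 25.2 × 10990/79690 = 3.476 V.
Then V_B = V_A × (R3‖R_L)/(R2 + R3‖R_L) = 3.476 × 10660/10990 = 3.37 V.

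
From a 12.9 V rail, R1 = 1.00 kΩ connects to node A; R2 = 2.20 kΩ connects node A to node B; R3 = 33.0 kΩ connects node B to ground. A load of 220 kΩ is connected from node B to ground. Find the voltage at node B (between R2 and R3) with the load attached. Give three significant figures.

V ≈ 11.6 V

At node B, R3 is in parallel with the load: R3‖R_L = 28.70 kΩ.
Below node A the resistance is R2 + (R3‖R_L) = 30.90 kΩ, so V_A = 12.9 × 30.90/31.90 = 12.50 V.
Then V_B = V_A × (R3‖R_L)/(R2 + R3‖R_L) = 12.50 × 28.70/30.90 = 11.6 V.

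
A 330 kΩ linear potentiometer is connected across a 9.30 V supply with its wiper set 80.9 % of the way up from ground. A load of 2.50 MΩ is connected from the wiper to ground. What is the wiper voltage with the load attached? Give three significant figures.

V ≈ 7.37 V

The wiper splits the pot into (1−α)R = 63.03 kΩ above and αR = 267.0 kΩ below.
Lower section ‖ load = 241.2 kΩ.
V_wiper = 9.30 × 241.2/(63.03 + 241.2) = 7.37 V.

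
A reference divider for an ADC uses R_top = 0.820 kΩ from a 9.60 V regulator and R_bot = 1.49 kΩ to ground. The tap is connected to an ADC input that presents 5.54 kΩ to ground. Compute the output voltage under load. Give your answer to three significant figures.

The load sits in parallel with R_bot: R_bot‖R_L = (1490 × 5540) / (1490 + 5540) = 1174 Ω.
V_out = 9.60 × 1174 / (820 + 1174) = 9.60 × 1174/1994 = 5.65 V.
(Unloaded it would have been 6.19 V.)

V_out ≈ 5.65 V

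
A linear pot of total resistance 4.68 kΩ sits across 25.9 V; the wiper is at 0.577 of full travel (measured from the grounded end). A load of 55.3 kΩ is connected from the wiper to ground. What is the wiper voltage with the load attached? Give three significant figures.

The wiper splits the pot into (1−α)R = 1.980 kΩ above and αR = 2.700 kΩ below.
Lower section ‖ load = 2.575 kΩ.
V_wiper = 25.9 × 2.575/(1.980 + 2.575) = 14.6 V.

V ≈ 14.6 V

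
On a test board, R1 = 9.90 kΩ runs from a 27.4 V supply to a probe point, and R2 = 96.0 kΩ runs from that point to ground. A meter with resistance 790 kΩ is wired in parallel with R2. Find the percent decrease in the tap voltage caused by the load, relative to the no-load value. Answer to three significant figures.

The divider's output (Thévenin) resistance is R1‖R2 = 8.975 kΩ.
Fractional drop under load = R_th/(R_th + R_L) = 8.975 / (8.975 + 790) = 0.01123.
So the output falls by 1.12 %.

1.12 %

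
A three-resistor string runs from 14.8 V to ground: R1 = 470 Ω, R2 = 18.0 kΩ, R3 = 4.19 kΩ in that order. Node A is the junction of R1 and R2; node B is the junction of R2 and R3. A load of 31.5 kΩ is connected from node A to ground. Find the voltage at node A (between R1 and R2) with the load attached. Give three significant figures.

V ≈ 14.3 V

Below node A the series string R2+R3 = 22190 Ω sits in parallel with the 31500 Ω load: 13020 Ω.
V_A = 14.8 × 13020/(470 + 13020) = 14.3 V.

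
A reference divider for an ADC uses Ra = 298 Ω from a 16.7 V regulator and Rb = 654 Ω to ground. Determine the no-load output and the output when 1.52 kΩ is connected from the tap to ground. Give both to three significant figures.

Unloaded: 11.5 V; loaded: 10.1 V

Open-circuit: V = 16.7 × 654/(298 + 654) = 11.5 V.
With the load, Rb becomes Rb‖R_L = 457.3 Ω, so V = 16.7 × 457.3/755.3 = 10.1 V.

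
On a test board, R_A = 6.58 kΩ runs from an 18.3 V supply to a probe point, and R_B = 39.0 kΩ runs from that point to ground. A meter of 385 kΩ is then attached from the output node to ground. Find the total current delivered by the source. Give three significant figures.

R_B‖R_L = 35.41 kΩ, so the source sees R_A + R_B‖R_L = 41.99 kΩ.
I = 18.3 V / 41.99 kΩ = 0.436 mA.

I ≈ 0.436 mA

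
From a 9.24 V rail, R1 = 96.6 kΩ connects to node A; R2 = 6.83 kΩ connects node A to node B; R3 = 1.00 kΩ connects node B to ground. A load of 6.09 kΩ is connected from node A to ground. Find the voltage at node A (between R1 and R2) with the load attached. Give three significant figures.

Below node A the series string R2+R3 = 7.830 kΩ sits in parallel with the 6.09 kΩ load: 3.426 kΩ.
V_A = 9.24 × 3.426/(96.6 + 3.426) = 0.316 V.

V ≈ 0.316 V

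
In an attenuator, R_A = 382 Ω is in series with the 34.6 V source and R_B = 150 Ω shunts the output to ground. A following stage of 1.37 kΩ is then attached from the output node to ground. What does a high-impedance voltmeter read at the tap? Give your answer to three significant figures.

The load sits in parallel with R_B: R_B‖R_L = (150 × 1370) / (150 + 1370) = 135.2 Ω.
V_out = 34.6 × 135.2 / (382 + 135.2) = 34.6 × 135.2/517.2 = 9.04 V.

V_out ≈ 9.04 V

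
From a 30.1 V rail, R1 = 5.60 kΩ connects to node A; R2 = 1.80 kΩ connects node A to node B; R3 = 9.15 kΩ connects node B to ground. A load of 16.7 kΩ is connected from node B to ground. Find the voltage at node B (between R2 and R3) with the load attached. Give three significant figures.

At node B, R3 is in parallel with the load: R3‖R_L = 5.911 kΩ.
Below node A the resistance is R2 + (R3‖R_L) = 7.711 kΩ, so V_A = 30.1 × 7.711/13.31 = 17.44 V.
Then V_B = V_A × (R3‖R_L)/(R2 + R3‖R_L) = 17.44 × 5.911/7.711 = 13.4 V.

V ≈ 13.4 V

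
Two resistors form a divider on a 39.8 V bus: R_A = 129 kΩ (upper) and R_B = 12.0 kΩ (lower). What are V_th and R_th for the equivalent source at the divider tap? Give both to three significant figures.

V_th is the open-circuit tap voltage: 39.8 × 12.0/(129 + 12.0) = 3.39 V.
With the supply zeroed, R_A and R_B appear in parallel from the tap: R_th = R_A‖R_B = (129 × 12.0)/141.0 = 11.0 kΩ.

V_th = 3.39 V, R_th = 11.0 kΩ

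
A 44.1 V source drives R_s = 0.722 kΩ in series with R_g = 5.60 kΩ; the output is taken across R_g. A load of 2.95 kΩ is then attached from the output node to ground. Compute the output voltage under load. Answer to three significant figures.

The load sits in parallel with R_g: R_g‖R_L = (5600 × 2950) / (5600 + 2950) = 1932 Ω.
V_out = 44.1 × 1932 / (722 + 1932) = 44.1 × 1932/2654 = 32.1 V.

V_out ≈ 32.1 V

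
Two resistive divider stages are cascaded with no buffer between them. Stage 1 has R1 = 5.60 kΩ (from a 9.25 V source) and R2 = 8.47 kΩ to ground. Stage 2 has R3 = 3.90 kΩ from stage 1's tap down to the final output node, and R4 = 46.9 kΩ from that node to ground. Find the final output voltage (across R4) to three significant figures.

V_out ≈ 4.82 V

Stage 2 presents R3+R4 = 50.80 kΩ as a load on stage 1's tap.
Stage 1's lower leg becomes R2‖(R3+R4) = 7.260 kΩ, so V_mid = 9.25 × 7.260/12.86 = 5.222 V.
Stage 2 is itself unloaded: V_out = V_mid × R4/(R3+R4) = 5.222 × 46.9/50.80 = 4.82 V.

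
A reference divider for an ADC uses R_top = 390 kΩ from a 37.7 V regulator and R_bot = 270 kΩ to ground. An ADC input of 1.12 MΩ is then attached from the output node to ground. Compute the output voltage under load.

V_out ≈ 13.5 V

The load sits in parallel with R_bot: R_bot‖R_L = (270 × 1120) / (270 + 1120) = 217.6 kΩ.
V_out = 37.7 × 217.6 / (390 + 217.6) = 37.7 × 217.6/607.6 = 13.5 V.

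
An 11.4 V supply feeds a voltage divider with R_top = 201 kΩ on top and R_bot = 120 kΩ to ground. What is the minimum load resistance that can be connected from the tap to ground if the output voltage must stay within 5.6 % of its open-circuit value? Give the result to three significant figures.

Output resistance R_th = R_top‖R_bot = (201 × 120)/321.0 = 75.14 kΩ.
The fractional drop is R_th/(R_th + R_L); requiring this ≤ 0.0560 gives R_L ≥ R_th(1/0.0560 − 1) = 75.14 × 16.86 = 1.27 MΩ.

R_L(min) ≈ 1.27 MΩ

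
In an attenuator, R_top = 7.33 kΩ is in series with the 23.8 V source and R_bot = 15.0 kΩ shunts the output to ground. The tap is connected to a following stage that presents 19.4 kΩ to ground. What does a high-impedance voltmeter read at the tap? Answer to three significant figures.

V_out ≈ 12.8 V

The load sits in parallel with R_bot: R_bot‖R_L = (15.0 × 19.4) / (15.0 + 19.4) = 8.459 kΩ.
V_out = 23.8 × 8.459 / (7.33 + 8.459) = 23.8 × 8.459/15.79 = 12.8 V.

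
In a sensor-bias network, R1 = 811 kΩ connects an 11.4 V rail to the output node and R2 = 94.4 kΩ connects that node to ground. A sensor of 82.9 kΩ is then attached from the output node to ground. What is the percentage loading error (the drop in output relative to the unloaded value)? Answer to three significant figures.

50.5 %

Unloaded V = 11.4 × 94.4/905.4 = 1.189 V.
Loaded: R2‖R_L = 44.14 kΩ, giving V = 11.4 × 44.14/855.1 = 0.5884 V.
Drop = (1.189 − 0.5884) / 1.189 = 50.5 %.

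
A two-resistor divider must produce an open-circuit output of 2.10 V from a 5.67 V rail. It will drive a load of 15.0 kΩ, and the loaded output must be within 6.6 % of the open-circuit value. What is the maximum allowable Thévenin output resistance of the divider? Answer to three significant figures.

R_th ≤ 1.06 kΩ

Loading drop = R_th/(R_th + R_L) ≤ 0.0660, so R_th ≤ R_L · ε/(1−ε) = 15.0 kΩ × 0.0660/0.9340 = 1.06 kΩ.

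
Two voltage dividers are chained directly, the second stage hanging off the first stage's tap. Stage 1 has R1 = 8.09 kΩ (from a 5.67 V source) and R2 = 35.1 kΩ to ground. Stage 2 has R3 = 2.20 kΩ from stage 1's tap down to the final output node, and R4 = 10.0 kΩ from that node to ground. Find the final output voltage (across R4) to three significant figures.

Stage 2 presents R3+R4 = 12.20 kΩ as a load on stage 1's tap.
Stage 1's lower leg becomes R2‖(R3+R4) = 9.053 kΩ, so V_mid = 5.67 × 9.053/17.14 = 2.994 V.
Stage 2 is itself unloaded: V_out = V_mid × R4/(R3+R4) = 2.994 × 10.0/12.20 = 2.45 V.

V_out ≈ 2.45 V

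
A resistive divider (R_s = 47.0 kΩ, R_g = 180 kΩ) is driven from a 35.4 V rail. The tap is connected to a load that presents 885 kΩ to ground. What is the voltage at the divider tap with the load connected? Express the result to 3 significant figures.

The load sits in parallel with R_g: R_g‖R_L = (180 × 885) / (180 + 885) = 149.6 kΩ.
V_out = 35.4 × 149.6 / (47.0 + 149.6) = 35.4 × 149.6/196.6 = 26.9 V.

V_out ≈ 26.9 V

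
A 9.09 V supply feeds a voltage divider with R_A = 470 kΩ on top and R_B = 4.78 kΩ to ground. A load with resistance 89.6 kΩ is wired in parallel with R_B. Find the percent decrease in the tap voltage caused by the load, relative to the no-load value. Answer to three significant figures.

5.02 %

The divider's output (Thévenin) resistance is R_A‖R_B = 4.732 kΩ.
Fractional drop under load = R_th/(R_th + R_L) = 4.732 / (4.732 + 89.6) = 0.05016.
So the output falls by 5.02 %.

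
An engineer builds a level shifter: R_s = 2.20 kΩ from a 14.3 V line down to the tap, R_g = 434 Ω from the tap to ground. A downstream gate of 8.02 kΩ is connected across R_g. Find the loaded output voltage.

The load sits in parallel with R_g: R_g‖R_L = (434 × 8020) / (434 + 8020) = 411.7 Ω.
V_out = 14.3 × 411.7 / (2200 + 411.7) = 14.3 × 411.7/2612 = 2.25 V.

V_out ≈ 2.25 V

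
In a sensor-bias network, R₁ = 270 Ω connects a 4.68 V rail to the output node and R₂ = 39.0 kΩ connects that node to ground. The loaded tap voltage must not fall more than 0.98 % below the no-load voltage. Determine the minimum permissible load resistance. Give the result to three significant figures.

Output resistance R_th = R₁‖R₂ = (270 × 39000)/39270 = 268.1 Ω.
The fractional drop is R_th/(R_th + R_L); requiring this ≤ 0.00980 gives R_L ≥ R_th(1/0.00980 − 1) = 268.1 × 101.0 = 27.1 kΩ.

R_L(min) ≈ 27.1 kΩ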